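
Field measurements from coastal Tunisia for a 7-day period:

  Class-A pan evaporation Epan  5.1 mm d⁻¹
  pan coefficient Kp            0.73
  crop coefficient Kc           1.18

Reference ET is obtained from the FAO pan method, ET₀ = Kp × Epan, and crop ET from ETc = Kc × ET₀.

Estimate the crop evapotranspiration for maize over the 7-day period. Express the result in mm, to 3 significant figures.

30.8 mm

ET₀ = 0.73 × 5.1 = 3.7230 mm/d
ETc = Kc × ET₀ = 1.18 × 3.7230 = 4.3931 mm/d
Over 7 days: 4.3931 × 7 = 30.752 mm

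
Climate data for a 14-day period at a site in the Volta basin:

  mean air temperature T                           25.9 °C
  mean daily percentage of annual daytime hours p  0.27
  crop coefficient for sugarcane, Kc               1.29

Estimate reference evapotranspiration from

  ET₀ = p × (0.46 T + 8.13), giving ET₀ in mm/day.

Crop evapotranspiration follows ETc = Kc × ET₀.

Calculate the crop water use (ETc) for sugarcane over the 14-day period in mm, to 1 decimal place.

ET₀ = 0.27 × (0.46 × 25.9 + 8.13) = 0.27 × 20.044 = 5.4119 mm/d
ETc = Kc × ET₀ = 1.29 × 5.4119 = 6.9814 mm/d
Over 14 days: 6.9814 × 14 = 97.740 mm

97.7 mm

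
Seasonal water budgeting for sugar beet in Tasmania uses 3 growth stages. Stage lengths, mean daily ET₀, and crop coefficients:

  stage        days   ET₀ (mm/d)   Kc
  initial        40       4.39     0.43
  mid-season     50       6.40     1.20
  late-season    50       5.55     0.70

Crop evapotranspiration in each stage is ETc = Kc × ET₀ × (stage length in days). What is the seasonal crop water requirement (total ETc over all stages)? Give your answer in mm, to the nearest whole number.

654 mm

initial: 0.43 × 4.39 × 40 = 75.51 mm
mid-season: 1.20 × 6.40 × 50 = 384.00 mm
late-season: 0.70 × 5.55 × 50 = 194.25 mm
Seasonal total = 653.76 mm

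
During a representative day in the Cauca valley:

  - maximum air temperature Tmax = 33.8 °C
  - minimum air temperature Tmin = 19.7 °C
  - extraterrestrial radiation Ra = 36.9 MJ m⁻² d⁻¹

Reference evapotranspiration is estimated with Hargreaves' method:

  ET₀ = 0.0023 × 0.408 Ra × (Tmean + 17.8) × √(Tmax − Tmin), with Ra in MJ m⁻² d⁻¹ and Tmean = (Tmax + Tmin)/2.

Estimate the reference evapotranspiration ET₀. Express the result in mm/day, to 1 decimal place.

5.8 mm/day

Tmean = (33.8 + 19.7)/2 = 26.75 °C
0.408 Ra = 0.408 × 36.9 = 15.0552 mm/d equivalent
ET₀ = 0.0023 × 15.0552 × (26.75 + 17.8) × √14.1 = 0.0023 × 15.0552 × 44.55 × 3.7550 = 5.7926 mm/d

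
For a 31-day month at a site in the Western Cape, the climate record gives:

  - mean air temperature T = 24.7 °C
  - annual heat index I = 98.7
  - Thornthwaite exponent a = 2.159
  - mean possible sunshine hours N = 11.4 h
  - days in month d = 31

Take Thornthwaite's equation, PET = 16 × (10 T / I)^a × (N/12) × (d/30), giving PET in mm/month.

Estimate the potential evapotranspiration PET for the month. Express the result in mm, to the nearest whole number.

114 mm

10T/I = 10 × 24.7 / 98.7 = 2.5025
(10T/I)^a = 2.5025^2.159 = 7.2459
Uncorrected PET = 16 × 7.2459 = 115.934 mm
Correction = (N/12)(d/30) = (11.4/12)(31/30) = 0.9817
PET = 115.934 × 0.9817 = 113.812 mm/month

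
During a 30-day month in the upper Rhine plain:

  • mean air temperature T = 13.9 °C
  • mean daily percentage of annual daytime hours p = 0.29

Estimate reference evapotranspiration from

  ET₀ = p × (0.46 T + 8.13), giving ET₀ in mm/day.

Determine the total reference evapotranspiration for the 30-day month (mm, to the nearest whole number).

ET₀ = 0.29 × (0.46 × 13.9 + 8.13) = 0.29 × 14.524 = 4.2120 mm/d
Monthly total = 4.2120 × 30 = 126.360 mm

126 mm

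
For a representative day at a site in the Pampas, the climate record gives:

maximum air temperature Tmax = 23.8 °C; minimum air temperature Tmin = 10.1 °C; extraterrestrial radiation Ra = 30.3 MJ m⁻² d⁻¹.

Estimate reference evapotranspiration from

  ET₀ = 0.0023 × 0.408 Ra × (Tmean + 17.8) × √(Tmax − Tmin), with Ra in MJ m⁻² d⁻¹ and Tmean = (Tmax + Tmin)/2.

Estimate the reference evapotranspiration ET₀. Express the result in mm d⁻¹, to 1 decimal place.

Tmean = (23.8 + 10.1)/2 = 16.95 °C
0.408 Ra = 0.408 × 30.3 = 12.3624 mm/d equivalent
ET₀ = 0.0023 × 12.3624 × (16.95 + 17.8) × √13.7 = 0.0023 × 12.3624 × 34.75 × 3.7014 = 3.6572 mm/d

3.7 mm d⁻¹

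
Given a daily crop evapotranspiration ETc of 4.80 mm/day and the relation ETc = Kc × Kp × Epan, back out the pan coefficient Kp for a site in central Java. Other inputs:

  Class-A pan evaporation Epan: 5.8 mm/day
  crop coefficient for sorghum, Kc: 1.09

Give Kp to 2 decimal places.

ETc = Kc × Kp × Epan  ⇒  Kp = ETc / (Kc × Epan)
Kp = 4.80 / (1.09 × 5.8) = 4.80 / 6.322 = 0.7593

0.76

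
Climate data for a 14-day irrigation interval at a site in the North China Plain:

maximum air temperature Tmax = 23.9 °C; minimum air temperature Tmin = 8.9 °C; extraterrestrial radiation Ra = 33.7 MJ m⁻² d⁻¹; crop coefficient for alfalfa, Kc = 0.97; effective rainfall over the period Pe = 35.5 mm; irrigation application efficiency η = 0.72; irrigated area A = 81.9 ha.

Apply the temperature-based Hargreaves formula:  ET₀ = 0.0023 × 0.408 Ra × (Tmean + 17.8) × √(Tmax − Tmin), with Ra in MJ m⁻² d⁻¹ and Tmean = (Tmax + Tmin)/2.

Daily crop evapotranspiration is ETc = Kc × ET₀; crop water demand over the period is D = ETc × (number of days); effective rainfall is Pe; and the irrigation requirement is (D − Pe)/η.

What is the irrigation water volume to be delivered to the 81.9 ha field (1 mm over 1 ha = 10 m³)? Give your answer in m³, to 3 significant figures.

Tmean = (23.9 + 8.9)/2 = 16.40 °C
0.408 Ra = 0.408 × 33.7 = 13.7496 mm/d equivalent
ET₀ = 0.0023 × 13.7496 × (16.40 + 17.8) × √15.0 = 0.0023 × 13.7496 × 34.20 × 3.8730 = 4.1888 mm/d
ETc = Kc × ET₀ = 0.97 × 4.1888 = 4.0631 mm/d
Crop demand D = ETc × 14 d = 4.0631 × 14 = 56.883 mm
D − Pe = 56.883 − 35.5 = 21.383 mm
Gross irrigation = 21.383 / 0.72 = 29.699 mm
Volume = 29.699 mm × 81.9 ha × 10 = 24323.5 m³

24300 m³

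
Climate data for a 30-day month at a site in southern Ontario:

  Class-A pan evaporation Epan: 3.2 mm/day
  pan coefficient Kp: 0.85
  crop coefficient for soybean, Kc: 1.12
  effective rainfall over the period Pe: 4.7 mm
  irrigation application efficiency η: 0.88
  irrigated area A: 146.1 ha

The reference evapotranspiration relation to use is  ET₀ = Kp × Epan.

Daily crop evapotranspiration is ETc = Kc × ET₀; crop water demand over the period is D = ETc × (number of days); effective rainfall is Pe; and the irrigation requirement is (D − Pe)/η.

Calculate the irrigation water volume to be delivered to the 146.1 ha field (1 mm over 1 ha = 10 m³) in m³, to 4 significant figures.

143900 m³

ET₀ = 0.85 × 3.2 = 2.7200 mm/d
ETc = Kc × ET₀ = 1.12 × 2.7200 = 3.0464 mm/d
Crop demand D = ETc × 30 d = 3.0464 × 30 = 91.392 mm
D − Pe = 91.392 − 4.7 = 86.692 mm
Gross irrigation = 86.692 / 0.88 = 98.514 mm
Volume = 98.514 mm × 146.1 ha × 10 = 143929.0 m³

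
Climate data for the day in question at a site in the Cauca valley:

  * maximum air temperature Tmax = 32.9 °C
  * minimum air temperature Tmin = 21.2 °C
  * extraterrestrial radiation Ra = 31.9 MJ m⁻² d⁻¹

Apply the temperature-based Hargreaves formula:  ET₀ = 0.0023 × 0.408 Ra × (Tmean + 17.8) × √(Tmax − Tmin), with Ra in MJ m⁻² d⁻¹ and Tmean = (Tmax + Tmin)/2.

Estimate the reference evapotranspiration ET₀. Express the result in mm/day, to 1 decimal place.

4.6 mm/day

Tmean = (32.9 + 21.2)/2 = 27.05 °C
0.408 Ra = 0.408 × 31.9 = 13.0152 mm/d equivalent
ET₀ = 0.0023 × 13.0152 × (27.05 + 17.8) × √11.7 = 0.0023 × 13.0152 × 44.85 × 3.4205 = 4.5923 mm/d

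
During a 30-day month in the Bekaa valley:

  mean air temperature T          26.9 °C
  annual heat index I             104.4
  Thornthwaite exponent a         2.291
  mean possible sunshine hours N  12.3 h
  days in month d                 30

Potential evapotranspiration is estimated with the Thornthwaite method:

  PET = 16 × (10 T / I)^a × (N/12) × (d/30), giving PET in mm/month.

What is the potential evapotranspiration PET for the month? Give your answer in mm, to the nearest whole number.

143 mm

10T/I = 10 × 26.9 / 104.4 = 2.5766
(10T/I)^a = 2.5766^2.291 = 8.7440
Uncorrected PET = 16 × 8.7440 = 139.904 mm
Correction = (N/12)(d/30) = (12.3/12)(30/30) = 1.0250
PET = 139.904 × 1.0250 = 143.402 mm/month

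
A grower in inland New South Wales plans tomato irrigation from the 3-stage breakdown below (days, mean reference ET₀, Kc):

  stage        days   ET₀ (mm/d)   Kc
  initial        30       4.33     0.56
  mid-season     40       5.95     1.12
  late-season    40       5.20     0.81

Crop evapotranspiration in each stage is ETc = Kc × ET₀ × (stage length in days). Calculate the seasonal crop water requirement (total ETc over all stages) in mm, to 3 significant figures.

initial: 0.56 × 4.33 × 30 = 72.74 mm
mid-season: 1.12 × 5.95 × 40 = 266.56 mm
late-season: 0.81 × 5.20 × 40 = 168.48 mm
Seasonal total = 507.78 mm

508 mm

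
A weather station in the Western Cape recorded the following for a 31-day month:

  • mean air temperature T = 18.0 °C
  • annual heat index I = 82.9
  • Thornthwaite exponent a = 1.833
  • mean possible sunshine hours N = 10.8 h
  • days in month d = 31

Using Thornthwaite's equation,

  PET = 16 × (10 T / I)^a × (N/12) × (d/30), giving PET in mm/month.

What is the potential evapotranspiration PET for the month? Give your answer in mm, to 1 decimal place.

61.6 mm

10T/I = 10 × 18.0 / 82.9 = 2.1713
(10T/I)^a = 2.1713^1.833 = 4.1420
Uncorrected PET = 16 × 4.1420 = 66.272 mm
Correction = (N/12)(d/30) = (10.8/12)(31/30) = 0.9300
PET = 66.272 × 0.9300 = 61.633 mm/month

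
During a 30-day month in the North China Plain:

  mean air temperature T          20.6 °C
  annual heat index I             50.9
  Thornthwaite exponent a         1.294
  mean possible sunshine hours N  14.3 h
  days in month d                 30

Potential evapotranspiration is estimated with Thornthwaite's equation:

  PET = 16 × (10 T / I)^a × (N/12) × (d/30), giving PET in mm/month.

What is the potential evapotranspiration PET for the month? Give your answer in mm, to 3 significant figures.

116 mm

10T/I = 10 × 20.6 / 50.9 = 4.0472
(10T/I)^a = 4.0472^1.294 = 6.1046
Uncorrected PET = 16 × 6.1046 = 97.674 mm
Correction = (N/12)(d/30) = (14.3/12)(30/30) = 1.1917
PET = 97.674 × 1.1917 = 116.398 mm/month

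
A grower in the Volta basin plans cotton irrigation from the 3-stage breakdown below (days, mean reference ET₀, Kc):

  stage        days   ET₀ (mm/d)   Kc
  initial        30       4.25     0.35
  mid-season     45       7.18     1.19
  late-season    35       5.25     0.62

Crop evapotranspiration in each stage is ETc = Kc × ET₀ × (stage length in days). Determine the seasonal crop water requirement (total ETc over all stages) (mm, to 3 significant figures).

543 mm

initial: 0.35 × 4.25 × 30 = 44.63 mm
mid-season: 1.19 × 7.18 × 45 = 384.49 mm
late-season: 0.62 × 5.25 × 35 = 113.93 mm
Seasonal total = 543.05 mm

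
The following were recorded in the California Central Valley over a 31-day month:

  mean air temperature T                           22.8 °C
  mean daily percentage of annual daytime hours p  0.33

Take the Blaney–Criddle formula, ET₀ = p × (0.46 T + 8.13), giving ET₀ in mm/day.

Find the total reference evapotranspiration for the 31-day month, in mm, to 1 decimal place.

190.5 mm

ET₀ = 0.33 × (0.46 × 22.8 + 8.13) = 0.33 × 18.618 = 6.1439 mm/d
Monthly total = 6.1439 × 31 = 190.461 mm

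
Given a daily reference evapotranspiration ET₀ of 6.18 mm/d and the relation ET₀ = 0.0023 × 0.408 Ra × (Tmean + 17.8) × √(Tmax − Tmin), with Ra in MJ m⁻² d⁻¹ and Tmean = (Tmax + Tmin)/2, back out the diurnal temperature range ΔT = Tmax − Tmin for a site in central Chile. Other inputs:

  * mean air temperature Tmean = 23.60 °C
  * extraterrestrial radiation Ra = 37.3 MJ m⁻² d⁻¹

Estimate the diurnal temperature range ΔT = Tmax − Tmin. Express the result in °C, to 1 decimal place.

√ΔT = ET₀ / [0.0023 × 0.408 × Ra × (Tmean+17.8)] = 6.18 / (0.0023 × 15.2184 × 41.40) = 4.2647
ΔT = 4.2647² = 18.188 °C

18.2 °C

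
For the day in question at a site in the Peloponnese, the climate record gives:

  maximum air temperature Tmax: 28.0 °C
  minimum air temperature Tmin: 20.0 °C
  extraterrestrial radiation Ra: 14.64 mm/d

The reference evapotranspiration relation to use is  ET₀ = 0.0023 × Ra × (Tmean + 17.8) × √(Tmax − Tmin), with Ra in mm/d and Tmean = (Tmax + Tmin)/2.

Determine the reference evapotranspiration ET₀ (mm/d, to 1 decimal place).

Tmean = (28.0 + 20.0)/2 = 24.00 °C
ET₀ = 0.0023 × 14.64 × (24.00 + 17.8) × √8.0 = 0.0023 × 14.64 × 41.80 × 2.8284 = 3.9809 mm/d

4.0 mm/d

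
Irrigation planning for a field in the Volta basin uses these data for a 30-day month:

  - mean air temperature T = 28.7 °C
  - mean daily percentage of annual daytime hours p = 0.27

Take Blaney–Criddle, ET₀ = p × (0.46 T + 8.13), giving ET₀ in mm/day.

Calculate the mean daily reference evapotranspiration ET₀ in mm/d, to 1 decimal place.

ET₀ = 0.27 × (0.46 × 28.7 + 8.13) = 0.27 × 21.332 = 5.7596 mm/d

5.8 mm/d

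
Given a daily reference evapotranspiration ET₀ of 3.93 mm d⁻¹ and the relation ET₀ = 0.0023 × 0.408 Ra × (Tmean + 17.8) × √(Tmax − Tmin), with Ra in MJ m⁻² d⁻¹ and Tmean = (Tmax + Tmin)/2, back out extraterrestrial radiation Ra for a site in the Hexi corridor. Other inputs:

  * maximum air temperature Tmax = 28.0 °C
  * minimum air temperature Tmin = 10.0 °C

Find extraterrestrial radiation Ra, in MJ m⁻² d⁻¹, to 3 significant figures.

26.8 MJ m⁻² d⁻¹

Tmean = (28.0+10.0)/2 = 19.00 °C; ΔT = 18.0
Ra = ET₀ / [0.0023 × 0.408 × (Tmean+17.8) × √ΔT]
   = 3.93 / (0.0023 × 0.408 × 36.80 × 4.2426) = 26.824 MJ m⁻² d⁻¹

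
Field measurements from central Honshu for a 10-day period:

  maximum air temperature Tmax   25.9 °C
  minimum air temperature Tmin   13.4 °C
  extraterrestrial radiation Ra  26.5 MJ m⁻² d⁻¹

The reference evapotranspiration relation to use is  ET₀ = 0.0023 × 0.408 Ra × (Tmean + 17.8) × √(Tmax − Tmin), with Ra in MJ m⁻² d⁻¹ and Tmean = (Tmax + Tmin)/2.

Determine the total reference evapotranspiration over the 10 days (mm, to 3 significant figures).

32.9 mm

Tmean = (25.9 + 13.4)/2 = 19.65 °C
0.408 Ra = 0.408 × 26.5 = 10.8120 mm/d equivalent
ET₀ = 0.0023 × 10.8120 × (19.65 + 17.8) × √12.5 = 0.0023 × 10.8120 × 37.45 × 3.5355 = 3.2926 mm/d
Over 10 days: 3.2926 × 10 = 32.926 mm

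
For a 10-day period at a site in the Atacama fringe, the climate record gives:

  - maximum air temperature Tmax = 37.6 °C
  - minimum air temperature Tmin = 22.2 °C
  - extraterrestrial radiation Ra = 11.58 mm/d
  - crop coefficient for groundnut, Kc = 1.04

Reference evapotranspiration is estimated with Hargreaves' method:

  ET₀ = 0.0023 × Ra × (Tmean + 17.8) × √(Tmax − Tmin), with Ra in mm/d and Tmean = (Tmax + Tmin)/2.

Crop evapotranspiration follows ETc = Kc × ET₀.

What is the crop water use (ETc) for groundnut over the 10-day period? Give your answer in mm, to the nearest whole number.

52 mm

Tmean = (37.6 + 22.2)/2 = 29.90 °C
ET₀ = 0.0023 × 11.58 × (29.90 + 17.8) × √15.4 = 0.0023 × 11.58 × 47.70 × 3.9243 = 4.9856 mm/d
ETc = Kc × ET₀ = 1.04 × 4.9856 = 5.1850 mm/d
Over 10 days: 5.1850 × 10 = 51.850 mm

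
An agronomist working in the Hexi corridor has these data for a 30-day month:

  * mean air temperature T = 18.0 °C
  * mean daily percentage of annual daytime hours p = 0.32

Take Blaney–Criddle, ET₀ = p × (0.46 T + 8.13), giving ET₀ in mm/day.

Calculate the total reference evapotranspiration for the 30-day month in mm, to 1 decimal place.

ET₀ = 0.32 × (0.46 × 18.0 + 8.13) = 0.32 × 16.410 = 5.2512 mm/d
Monthly total = 5.2512 × 30 = 157.536 mm

157.5 mm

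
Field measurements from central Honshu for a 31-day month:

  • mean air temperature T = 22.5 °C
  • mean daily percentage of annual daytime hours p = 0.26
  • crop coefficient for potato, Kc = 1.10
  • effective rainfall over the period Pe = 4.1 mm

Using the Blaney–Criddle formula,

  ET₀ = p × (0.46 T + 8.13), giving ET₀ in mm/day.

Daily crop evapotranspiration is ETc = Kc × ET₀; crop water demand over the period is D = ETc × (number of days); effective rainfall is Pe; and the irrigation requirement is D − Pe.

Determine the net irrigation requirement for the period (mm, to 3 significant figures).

160 mm

ET₀ = 0.26 × (0.46 × 22.5 + 8.13) = 0.26 × 18.480 = 4.8048 mm/d
ETc = Kc × ET₀ = 1.10 × 4.8048 = 5.2853 mm/d
Crop demand D = ETc × 31 d = 5.2853 × 31 = 163.844 mm
D − Pe = 163.844 − 4.1 = 159.744 mm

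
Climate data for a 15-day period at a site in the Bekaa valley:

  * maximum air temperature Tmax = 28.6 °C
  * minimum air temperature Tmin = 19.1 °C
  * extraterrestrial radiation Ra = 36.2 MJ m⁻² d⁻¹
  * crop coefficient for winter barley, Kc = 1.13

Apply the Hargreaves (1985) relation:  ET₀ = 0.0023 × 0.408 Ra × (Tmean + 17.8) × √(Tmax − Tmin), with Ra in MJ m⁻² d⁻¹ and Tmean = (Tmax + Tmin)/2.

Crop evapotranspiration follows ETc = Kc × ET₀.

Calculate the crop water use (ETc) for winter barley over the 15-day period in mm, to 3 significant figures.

Tmean = (28.6 + 19.1)/2 = 23.85 °C
0.408 Ra = 0.408 × 36.2 = 14.7696 mm/d equivalent
ET₀ = 0.0023 × 14.7696 × (23.85 + 17.8) × √9.5 = 0.0023 × 14.7696 × 41.65 × 3.0822 = 4.3609 mm/d
ETc = Kc × ET₀ = 1.13 × 4.3609 = 4.9278 mm/d
Over 15 days: 4.9278 × 15 = 73.917 mm

73.9 mm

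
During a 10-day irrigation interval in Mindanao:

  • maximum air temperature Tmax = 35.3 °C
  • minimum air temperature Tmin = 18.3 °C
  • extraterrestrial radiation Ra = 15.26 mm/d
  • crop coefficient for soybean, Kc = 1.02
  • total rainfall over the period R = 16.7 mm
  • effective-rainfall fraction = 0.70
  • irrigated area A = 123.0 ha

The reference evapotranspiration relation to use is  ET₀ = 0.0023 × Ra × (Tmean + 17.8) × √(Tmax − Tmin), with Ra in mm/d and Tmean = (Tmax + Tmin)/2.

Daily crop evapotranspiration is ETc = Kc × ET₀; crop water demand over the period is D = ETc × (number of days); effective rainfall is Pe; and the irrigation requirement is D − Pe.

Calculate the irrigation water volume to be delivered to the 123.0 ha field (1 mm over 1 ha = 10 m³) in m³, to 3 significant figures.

66600 m³

Tmean = (35.3 + 18.3)/2 = 26.80 °C
ET₀ = 0.0023 × 15.26 × (26.80 + 17.8) × √17.0 = 0.0023 × 15.26 × 44.60 × 4.1231 = 6.4542 mm/d
ETc = Kc × ET₀ = 1.02 × 6.4542 = 6.5833 mm/d
Crop demand D = ETc × 10 d = 6.5833 × 10 = 65.833 mm
Pe = 0.70 × 16.7 = 11.690 mm
D − Pe = 65.833 − 11.690 = 54.143 mm
Volume = 54.143 mm × 123.0 ha × 10 = 66595.9 m³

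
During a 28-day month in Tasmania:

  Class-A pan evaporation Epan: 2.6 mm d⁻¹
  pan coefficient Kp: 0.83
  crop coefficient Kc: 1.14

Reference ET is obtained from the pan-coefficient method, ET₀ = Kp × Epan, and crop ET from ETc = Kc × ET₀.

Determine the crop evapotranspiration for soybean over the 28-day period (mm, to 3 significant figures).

68.9 mm

ET₀ = 0.83 × 2.6 = 2.1580 mm/d
ETc = Kc × ET₀ = 1.14 × 2.1580 = 2.4601 mm/d
Over 28 days: 2.4601 × 28 = 68.883 mm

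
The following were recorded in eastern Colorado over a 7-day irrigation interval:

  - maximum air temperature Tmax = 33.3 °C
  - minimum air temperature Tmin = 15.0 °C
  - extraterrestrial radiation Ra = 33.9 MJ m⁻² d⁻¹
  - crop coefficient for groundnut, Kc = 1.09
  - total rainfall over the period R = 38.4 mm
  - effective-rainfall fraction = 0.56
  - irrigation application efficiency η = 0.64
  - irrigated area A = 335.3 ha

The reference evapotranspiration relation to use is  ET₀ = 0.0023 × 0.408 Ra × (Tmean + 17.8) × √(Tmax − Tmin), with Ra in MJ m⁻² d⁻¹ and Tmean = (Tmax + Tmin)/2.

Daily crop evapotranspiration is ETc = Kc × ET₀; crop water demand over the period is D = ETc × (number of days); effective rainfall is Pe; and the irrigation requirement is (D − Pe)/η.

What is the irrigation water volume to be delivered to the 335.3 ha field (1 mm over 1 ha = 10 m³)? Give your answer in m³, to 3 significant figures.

116000 m³

Tmean = (33.3 + 15.0)/2 = 24.15 °C
0.408 Ra = 0.408 × 33.9 = 13.8312 mm/d equivalent
ET₀ = 0.0023 × 13.8312 × (24.15 + 17.8) × √18.3 = 0.0023 × 13.8312 × 41.95 × 4.2778 = 5.7087 mm/d
ETc = Kc × ET₀ = 1.09 × 5.7087 = 6.2225 mm/d
Crop demand D = ETc × 7 d = 6.2225 × 7 = 43.558 mm
Pe = 0.56 × 38.4 = 21.504 mm
D − Pe = 43.558 − 21.504 = 22.054 mm
Gross irrigation = 22.054 / 0.64 = 34.459 mm
Volume = 34.459 mm × 335.3 ha × 10 = 115541.0 m³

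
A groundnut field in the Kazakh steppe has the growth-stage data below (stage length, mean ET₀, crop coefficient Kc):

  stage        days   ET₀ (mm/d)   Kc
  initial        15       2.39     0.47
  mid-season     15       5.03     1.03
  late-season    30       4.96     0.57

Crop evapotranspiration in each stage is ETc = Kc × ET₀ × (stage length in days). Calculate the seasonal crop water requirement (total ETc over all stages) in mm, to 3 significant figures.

initial: 0.47 × 2.39 × 15 = 16.85 mm
mid-season: 1.03 × 5.03 × 15 = 77.71 mm
late-season: 0.57 × 4.96 × 30 = 84.82 mm
Seasonal total = 179.38 mm

179 mm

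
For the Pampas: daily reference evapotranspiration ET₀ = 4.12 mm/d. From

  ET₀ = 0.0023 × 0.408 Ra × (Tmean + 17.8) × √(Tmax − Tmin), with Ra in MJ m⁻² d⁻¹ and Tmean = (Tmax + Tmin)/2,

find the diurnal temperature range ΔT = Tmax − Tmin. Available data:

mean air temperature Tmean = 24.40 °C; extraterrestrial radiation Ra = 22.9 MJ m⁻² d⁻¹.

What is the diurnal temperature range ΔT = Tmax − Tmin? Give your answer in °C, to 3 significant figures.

20.6 °C

√ΔT = ET₀ / [0.0023 × 0.408 × Ra × (Tmean+17.8)] = 4.12 / (0.0023 × 9.3432 × 42.20) = 4.5432
ΔT = 4.5432² = 20.641 °C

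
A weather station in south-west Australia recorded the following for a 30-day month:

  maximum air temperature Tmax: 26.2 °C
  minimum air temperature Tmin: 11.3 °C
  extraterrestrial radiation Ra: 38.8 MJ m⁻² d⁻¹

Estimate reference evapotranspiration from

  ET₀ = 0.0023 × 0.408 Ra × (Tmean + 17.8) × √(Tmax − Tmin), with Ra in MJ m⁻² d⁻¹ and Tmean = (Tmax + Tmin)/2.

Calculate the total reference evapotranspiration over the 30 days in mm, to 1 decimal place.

154.1 mm

Tmean = (26.2 + 11.3)/2 = 18.75 °C
0.408 Ra = 0.408 × 38.8 = 15.8304 mm/d equivalent
ET₀ = 0.0023 × 15.8304 × (18.75 + 17.8) × √14.9 = 0.0023 × 15.8304 × 36.55 × 3.8601 = 5.1370 mm/d
Over 30 days: 5.1370 × 30 = 154.110 mm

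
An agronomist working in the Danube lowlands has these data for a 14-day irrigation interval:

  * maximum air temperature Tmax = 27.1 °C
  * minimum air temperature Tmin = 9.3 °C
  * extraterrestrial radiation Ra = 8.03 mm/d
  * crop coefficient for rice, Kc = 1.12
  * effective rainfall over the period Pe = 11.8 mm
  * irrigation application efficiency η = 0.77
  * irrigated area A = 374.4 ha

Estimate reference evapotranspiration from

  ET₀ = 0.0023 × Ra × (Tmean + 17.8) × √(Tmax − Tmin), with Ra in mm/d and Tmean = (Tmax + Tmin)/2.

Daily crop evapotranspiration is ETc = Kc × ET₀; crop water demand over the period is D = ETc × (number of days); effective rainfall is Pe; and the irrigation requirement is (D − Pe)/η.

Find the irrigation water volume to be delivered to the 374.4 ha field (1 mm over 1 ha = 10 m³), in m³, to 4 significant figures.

156500 m³

Tmean = (27.1 + 9.3)/2 = 18.20 °C
ET₀ = 0.0023 × 8.03 × (18.20 + 17.8) × √17.8 = 0.0023 × 8.03 × 36.00 × 4.2190 = 2.8051 mm/d
ETc = Kc × ET₀ = 1.12 × 2.8051 = 3.1417 mm/d
Crop demand D = ETc × 14 d = 3.1417 × 14 = 43.984 mm
D − Pe = 43.984 − 11.8 = 32.184 mm
Gross irrigation = 32.184 / 0.77 = 41.797 mm
Volume = 41.797 mm × 374.4 ha × 10 = 156488.0 m³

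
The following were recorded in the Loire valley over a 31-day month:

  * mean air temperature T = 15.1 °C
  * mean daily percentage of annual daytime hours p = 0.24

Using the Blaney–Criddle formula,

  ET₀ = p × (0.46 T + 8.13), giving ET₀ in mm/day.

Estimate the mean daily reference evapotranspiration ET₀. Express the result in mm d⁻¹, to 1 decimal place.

ET₀ = 0.24 × (0.46 × 15.1 + 8.13) = 0.24 × 15.076 = 3.6182 mm/d

3.6 mm d⁻¹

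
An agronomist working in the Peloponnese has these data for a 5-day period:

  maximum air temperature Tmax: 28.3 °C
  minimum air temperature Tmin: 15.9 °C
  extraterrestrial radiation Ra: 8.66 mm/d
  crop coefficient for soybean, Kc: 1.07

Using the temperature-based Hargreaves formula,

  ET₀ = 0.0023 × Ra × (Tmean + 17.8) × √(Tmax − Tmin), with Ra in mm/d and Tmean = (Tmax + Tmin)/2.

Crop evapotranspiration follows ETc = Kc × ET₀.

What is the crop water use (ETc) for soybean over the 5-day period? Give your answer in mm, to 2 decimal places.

14.97 mm

Tmean = (28.3 + 15.9)/2 = 22.10 °C
ET₀ = 0.0023 × 8.66 × (22.10 + 17.8) × √12.4 = 0.0023 × 8.66 × 39.90 × 3.5214 = 2.7986 mm/d
ETc = Kc × ET₀ = 1.07 × 2.7986 = 2.9945 mm/d
Over 5 days: 2.9945 × 5 = 14.973 mm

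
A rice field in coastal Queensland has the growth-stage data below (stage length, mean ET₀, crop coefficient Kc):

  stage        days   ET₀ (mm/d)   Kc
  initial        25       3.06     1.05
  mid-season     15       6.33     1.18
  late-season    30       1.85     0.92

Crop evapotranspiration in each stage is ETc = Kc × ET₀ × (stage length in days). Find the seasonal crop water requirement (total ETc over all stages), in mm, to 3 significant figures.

243 mm

initial: 1.05 × 3.06 × 25 = 80.33 mm
mid-season: 1.18 × 6.33 × 15 = 112.04 mm
late-season: 0.92 × 1.85 × 30 = 51.06 mm
Seasonal total = 243.43 mm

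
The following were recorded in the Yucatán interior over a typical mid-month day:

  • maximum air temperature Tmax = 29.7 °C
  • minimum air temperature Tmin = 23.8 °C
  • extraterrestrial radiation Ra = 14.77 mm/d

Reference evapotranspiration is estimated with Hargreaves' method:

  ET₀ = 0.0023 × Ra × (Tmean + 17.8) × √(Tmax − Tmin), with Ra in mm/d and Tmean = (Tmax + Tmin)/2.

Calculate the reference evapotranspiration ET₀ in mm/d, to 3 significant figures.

Tmean = (29.7 + 23.8)/2 = 26.75 °C
ET₀ = 0.0023 × 14.77 × (26.75 + 17.8) × √5.9 = 0.0023 × 14.77 × 44.55 × 2.4290 = 3.6761 mm/d

3.68 mm/d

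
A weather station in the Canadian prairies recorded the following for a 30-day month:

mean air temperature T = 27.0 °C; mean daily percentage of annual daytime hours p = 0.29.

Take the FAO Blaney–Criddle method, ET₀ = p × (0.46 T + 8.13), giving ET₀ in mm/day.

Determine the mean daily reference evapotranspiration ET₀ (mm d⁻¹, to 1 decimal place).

ET₀ = 0.29 × (0.46 × 27.0 + 8.13) = 0.29 × 20.550 = 5.9595 mm/d

6.0 mm d⁻¹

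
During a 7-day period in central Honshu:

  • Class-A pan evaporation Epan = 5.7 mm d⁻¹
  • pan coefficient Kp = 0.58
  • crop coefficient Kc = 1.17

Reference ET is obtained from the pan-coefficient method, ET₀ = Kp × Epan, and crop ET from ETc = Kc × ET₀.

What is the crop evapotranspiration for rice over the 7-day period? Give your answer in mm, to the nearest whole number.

ET₀ = 0.58 × 5.7 = 3.3060 mm/d
ETc = Kc × ET₀ = 1.17 × 3.3060 = 3.8680 mm/d
Over 7 days: 3.8680 × 7 = 27.076 mm

27 mm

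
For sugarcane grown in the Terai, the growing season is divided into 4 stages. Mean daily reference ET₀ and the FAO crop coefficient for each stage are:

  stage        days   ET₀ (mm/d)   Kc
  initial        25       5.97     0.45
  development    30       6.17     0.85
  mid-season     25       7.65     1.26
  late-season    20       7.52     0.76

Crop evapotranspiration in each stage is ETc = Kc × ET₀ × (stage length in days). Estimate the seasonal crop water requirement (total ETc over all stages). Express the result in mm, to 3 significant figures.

580 mm

initial: 0.45 × 5.97 × 25 = 67.16 mm
development: 0.85 × 6.17 × 30 = 157.34 mm
mid-season: 1.26 × 7.65 × 25 = 240.98 mm
late-season: 0.76 × 7.52 × 20 = 114.30 mm
Seasonal total = 579.78 mm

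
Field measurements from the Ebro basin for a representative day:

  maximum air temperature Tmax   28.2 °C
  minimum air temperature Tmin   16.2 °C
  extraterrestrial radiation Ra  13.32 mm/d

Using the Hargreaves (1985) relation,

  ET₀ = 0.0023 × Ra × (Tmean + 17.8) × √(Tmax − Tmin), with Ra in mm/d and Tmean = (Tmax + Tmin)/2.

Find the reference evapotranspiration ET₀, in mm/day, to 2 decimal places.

Tmean = (28.2 + 16.2)/2 = 22.20 °C
ET₀ = 0.0023 × 13.32 × (22.20 + 17.8) × √12.0 = 0.0023 × 13.32 × 40.00 × 3.4641 = 4.2450 mm/d

4.25 mm/day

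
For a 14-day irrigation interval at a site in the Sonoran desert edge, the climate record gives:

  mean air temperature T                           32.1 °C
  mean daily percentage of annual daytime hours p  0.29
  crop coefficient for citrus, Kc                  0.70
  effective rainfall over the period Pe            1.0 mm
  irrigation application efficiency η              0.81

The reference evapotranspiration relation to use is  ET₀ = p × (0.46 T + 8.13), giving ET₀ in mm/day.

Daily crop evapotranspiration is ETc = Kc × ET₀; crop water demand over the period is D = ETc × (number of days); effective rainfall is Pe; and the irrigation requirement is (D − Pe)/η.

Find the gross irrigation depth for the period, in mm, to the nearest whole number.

ET₀ = 0.29 × (0.46 × 32.1 + 8.13) = 0.29 × 22.896 = 6.6398 mm/d
ETc = Kc × ET₀ = 0.70 × 6.6398 = 4.6479 mm/d
Crop demand D = ETc × 14 d = 4.6479 × 14 = 65.071 mm
D − Pe = 65.071 − 1.0 = 64.071 mm
Gross irrigation = 64.071 / 0.81 = 79.100 mm

79 mm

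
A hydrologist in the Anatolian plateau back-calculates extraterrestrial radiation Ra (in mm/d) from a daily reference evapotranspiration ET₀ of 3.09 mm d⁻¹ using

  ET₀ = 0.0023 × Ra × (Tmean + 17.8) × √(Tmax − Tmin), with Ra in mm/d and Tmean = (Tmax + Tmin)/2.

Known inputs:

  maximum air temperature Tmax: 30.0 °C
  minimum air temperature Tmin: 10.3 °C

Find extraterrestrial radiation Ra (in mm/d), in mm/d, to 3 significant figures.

7.98 mm/d

Tmean = 20.15 °C; √ΔT = 4.4385
Ra = ET₀ / [0.0023 × (Tmean+17.8) × √ΔT] = 3.09 / (0.0023 × 37.95 × 4.4385) = 7.976 mm/d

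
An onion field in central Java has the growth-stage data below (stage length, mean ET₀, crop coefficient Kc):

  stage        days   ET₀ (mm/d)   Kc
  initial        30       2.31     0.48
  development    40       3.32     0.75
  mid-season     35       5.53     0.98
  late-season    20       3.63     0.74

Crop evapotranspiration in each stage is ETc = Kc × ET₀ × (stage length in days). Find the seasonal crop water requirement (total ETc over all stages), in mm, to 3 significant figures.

376 mm

initial: 0.48 × 2.31 × 30 = 33.26 mm
development: 0.75 × 3.32 × 40 = 99.60 mm
mid-season: 0.98 × 5.53 × 35 = 189.68 mm
late-season: 0.74 × 3.63 × 20 = 53.72 mm
Seasonal total = 376.26 mm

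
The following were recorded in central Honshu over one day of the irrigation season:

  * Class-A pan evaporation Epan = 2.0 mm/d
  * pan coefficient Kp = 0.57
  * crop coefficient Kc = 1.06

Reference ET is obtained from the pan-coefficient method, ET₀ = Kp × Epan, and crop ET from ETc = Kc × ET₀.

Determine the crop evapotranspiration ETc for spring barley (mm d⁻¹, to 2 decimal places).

ET₀ = 0.57 × 2.0 = 1.1400 mm/d
ETc = Kc × ET₀ = 1.06 × 1.1400 = 1.2084 mm/d

1.21 mm d⁻¹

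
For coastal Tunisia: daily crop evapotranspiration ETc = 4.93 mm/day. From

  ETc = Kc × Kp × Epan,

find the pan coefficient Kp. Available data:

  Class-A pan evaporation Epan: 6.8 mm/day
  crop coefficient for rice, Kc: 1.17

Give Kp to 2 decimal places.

0.62

ETc = Kc × Kp × Epan  ⇒  Kp = ETc / (Kc × Epan)
Kp = 4.93 / (1.17 × 6.8) = 4.93 / 7.956 = 0.6197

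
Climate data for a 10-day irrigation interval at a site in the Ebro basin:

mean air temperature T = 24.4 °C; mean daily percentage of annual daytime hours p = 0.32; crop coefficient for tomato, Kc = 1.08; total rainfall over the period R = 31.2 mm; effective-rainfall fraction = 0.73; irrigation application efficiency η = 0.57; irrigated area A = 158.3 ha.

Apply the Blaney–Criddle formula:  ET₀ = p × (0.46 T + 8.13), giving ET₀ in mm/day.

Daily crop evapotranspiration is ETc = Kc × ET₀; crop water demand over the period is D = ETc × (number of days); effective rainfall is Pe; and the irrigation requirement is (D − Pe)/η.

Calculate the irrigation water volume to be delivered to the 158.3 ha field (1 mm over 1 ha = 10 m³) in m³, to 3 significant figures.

ET₀ = 0.32 × (0.46 × 24.4 + 8.13) = 0.32 × 19.354 = 6.1933 mm/d
ETc = Kc × ET₀ = 1.08 × 6.1933 = 6.6888 mm/d
Crop demand D = ETc × 10 d = 6.6888 × 10 = 66.888 mm
Pe = 0.73 × 31.2 = 22.776 mm
D − Pe = 66.888 − 22.776 = 44.112 mm
Gross irrigation = 44.112 / 0.57 = 77.389 mm
Volume = 77.389 mm × 158.3 ha × 10 = 122506.8 m³

123000 m³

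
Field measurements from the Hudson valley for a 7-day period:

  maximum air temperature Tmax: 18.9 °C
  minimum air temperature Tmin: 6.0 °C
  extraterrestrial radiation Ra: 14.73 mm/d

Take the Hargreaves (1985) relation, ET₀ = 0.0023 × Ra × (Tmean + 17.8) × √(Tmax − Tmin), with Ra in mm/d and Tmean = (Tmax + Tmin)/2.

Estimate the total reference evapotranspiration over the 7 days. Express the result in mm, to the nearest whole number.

26 mm

Tmean = (18.9 + 6.0)/2 = 12.45 °C
ET₀ = 0.0023 × 14.73 × (12.45 + 17.8) × √12.9 = 0.0023 × 14.73 × 30.25 × 3.5917 = 3.6809 mm/d
Over 7 days: 3.6809 × 7 = 25.766 mm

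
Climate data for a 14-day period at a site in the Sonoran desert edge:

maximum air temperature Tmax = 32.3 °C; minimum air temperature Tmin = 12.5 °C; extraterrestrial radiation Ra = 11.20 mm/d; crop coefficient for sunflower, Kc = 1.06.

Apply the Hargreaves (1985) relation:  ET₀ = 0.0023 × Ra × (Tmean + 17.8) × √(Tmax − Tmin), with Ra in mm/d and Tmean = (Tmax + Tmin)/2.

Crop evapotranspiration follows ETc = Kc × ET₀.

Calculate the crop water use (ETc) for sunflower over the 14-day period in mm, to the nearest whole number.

68 mm

Tmean = (32.3 + 12.5)/2 = 22.40 °C
ET₀ = 0.0023 × 11.20 × (22.40 + 17.8) × √19.8 = 0.0023 × 11.20 × 40.20 × 4.4497 = 4.6079 mm/d
ETc = Kc × ET₀ = 1.06 × 4.6079 = 4.8844 mm/d
Over 14 days: 4.8844 × 14 = 68.382 mm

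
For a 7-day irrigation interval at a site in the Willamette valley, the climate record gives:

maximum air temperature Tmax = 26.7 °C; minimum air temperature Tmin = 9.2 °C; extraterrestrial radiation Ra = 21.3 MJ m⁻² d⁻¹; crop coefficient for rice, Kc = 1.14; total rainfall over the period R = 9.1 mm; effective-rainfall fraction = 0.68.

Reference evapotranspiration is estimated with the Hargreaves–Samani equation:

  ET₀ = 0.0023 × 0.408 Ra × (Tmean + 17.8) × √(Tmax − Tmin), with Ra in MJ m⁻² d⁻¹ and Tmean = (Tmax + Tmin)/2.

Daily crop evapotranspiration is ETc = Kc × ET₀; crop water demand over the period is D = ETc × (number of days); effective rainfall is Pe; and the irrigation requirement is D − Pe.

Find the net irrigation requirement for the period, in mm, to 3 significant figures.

Tmean = (26.7 + 9.2)/2 = 17.95 °C
0.408 Ra = 0.408 × 21.3 = 8.6904 mm/d equivalent
ET₀ = 0.0023 × 8.6904 × (17.95 + 17.8) × √17.5 = 0.0023 × 8.6904 × 35.75 × 4.1833 = 2.9893 mm/d
ETc = Kc × ET₀ = 1.14 × 2.9893 = 3.4078 mm/d
Crop demand D = ETc × 7 d = 3.4078 × 7 = 23.855 mm
Pe = 0.68 × 9.1 = 6.188 mm
D − Pe = 23.855 − 6.188 = 17.667 mm

17.7 mm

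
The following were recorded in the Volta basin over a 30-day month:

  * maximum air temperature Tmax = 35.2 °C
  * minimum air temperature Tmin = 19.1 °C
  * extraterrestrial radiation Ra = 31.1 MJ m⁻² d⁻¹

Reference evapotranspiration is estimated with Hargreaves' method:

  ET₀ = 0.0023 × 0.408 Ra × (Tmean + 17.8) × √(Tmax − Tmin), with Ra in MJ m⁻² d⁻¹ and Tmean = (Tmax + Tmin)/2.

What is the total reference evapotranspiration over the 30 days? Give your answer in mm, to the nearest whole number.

158 mm

Tmean = (35.2 + 19.1)/2 = 27.15 °C
0.408 Ra = 0.408 × 31.1 = 12.6888 mm/d equivalent
ET₀ = 0.0023 × 12.6888 × (27.15 + 17.8) × √16.1 = 0.0023 × 12.6888 × 44.95 × 4.0125 = 5.2637 mm/d
Over 30 days: 5.2637 × 30 = 157.911 mm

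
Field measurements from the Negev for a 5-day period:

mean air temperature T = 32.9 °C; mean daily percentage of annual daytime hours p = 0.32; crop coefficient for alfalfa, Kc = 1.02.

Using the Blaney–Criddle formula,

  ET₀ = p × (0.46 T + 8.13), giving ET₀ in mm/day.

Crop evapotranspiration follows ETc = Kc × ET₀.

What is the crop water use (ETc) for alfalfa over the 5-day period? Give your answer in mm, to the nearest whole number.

ET₀ = 0.32 × (0.46 × 32.9 + 8.13) = 0.32 × 23.264 = 7.4445 mm/d
ETc = Kc × ET₀ = 1.02 × 7.4445 = 7.5934 mm/d
Over 5 days: 7.5934 × 5 = 37.967 mm

38 mm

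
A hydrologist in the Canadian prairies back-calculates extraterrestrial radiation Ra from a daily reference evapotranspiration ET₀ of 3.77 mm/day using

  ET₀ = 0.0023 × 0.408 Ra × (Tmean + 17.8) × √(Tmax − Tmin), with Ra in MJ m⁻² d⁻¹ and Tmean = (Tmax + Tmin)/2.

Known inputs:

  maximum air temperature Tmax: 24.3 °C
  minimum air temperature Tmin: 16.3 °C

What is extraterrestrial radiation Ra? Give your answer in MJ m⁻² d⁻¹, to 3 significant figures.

Tmean = (24.3+16.3)/2 = 20.30 °C; ΔT = 8.0
Ra = ET₀ / [0.0023 × 0.408 × (Tmean+17.8) × √ΔT]
   = 3.77 / (0.0023 × 0.408 × 38.10 × 2.8284) = 37.281 MJ m⁻² d⁻¹

37.3 MJ m⁻² d⁻¹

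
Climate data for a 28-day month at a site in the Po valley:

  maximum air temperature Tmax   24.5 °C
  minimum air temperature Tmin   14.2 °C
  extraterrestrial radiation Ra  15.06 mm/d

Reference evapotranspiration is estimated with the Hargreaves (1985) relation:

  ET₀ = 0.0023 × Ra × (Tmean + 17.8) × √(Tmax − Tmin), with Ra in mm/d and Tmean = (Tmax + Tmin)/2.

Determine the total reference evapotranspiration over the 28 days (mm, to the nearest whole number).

Tmean = (24.5 + 14.2)/2 = 19.35 °C
ET₀ = 0.0023 × 15.06 × (19.35 + 17.8) × √10.3 = 0.0023 × 15.06 × 37.15 × 3.2094 = 4.1299 mm/d
Over 28 days: 4.1299 × 28 = 115.637 mm

116 mm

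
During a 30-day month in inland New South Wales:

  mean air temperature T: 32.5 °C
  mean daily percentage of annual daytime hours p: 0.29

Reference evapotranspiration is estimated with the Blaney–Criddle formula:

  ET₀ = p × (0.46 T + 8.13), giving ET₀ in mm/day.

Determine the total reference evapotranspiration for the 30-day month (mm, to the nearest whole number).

201 mm

ET₀ = 0.29 × (0.46 × 32.5 + 8.13) = 0.29 × 23.080 = 6.6932 mm/d
Monthly total = 6.6932 × 30 = 200.796 mm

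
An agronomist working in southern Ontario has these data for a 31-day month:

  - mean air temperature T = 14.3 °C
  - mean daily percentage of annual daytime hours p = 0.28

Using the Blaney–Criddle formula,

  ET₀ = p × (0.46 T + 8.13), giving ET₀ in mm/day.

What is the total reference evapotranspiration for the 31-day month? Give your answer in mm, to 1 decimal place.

127.7 mm

ET₀ = 0.28 × (0.46 × 14.3 + 8.13) = 0.28 × 14.708 = 4.1182 mm/d
Monthly total = 4.1182 × 31 = 127.664 mm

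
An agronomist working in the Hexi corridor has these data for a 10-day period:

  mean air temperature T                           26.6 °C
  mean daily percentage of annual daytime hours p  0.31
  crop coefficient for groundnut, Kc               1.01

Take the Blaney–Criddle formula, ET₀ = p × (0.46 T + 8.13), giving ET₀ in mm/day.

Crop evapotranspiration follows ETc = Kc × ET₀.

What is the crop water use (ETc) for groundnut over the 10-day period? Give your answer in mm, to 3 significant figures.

63.8 mm

ET₀ = 0.31 × (0.46 × 26.6 + 8.13) = 0.31 × 20.366 = 6.3135 mm/d
ETc = Kc × ET₀ = 1.01 × 6.3135 = 6.3766 mm/d
Over 10 days: 6.3766 × 10 = 63.766 mm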